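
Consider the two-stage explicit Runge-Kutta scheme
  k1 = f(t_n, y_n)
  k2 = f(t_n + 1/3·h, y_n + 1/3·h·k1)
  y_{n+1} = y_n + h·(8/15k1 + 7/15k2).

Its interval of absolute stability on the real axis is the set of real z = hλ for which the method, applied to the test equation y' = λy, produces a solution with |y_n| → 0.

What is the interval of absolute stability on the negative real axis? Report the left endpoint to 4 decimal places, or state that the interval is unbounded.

On y'=λy, z=hλ:
  k1=λy_n ⇒ h·k1=z·y_n;  k2=λ(1+1/3z)y_n ⇒ h·k2=z(1+1/3z)y_n
  y_{n+1}/y_n = 1 + 8/15z + 7/15z(1+1/3z) = 1 + z + 7/45z²
  Hence R(z) = 1 + z + 7/45z².

Find x<0 with |R(x)|<1.
x=-0.78: |R|=0.3146
R=1: x+7/45x²=0 ⇒ x=−45/7=-6.4286; min R=1−1/(4·7/45)=-0.6071>−1
Confirm numerically:
  x=-5.749: |R|=0.39227 <1
  x=-5.455: |R|=0.17387 <1
  x=-3.574: |R|=0.58701 <1
  x=-6.552: |R|=1.12580 >1
  x=-6.536: |R|=1.10922 >1
So |R|<1 on (-6.4286, 0).

(-6.4286, 0).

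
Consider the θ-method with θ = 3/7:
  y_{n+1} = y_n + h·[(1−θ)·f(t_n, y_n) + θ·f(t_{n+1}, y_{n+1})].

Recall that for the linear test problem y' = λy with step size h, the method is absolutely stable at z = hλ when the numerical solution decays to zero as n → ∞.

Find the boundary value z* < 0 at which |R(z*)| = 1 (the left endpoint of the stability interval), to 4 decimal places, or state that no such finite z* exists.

On y'=λy, z=hλ:
  y_{n+1} = y_n + z·[4/7·y_n + 3/7·y_{n+1}] ⇒ (1 − 3/7z)y_{n+1} = (1 + 4/7z)y_n
  so R(z) = (1 + 4/7z)/(1 − 3/7z).

Solve |R(x)|<1 on ℝ⁻.
x=-1.08: |R|=0.2617
R=−1: 1+4/7x = −1+3/7x ⇒ -1/7x=2 ⇒ x=2/(-1/7)=-14.0000
Confirm numerically:
  x=-9.472: |R|=0.87215 <1
  x=-8.931: |R|=0.85000 <1
  x=-6.295: |R|=0.70234 <1
  x=-5.961: |R|=0.67693 <1
  x=-14.268: |R|=1.00538 >1
  x=-14.043: |R|=1.00088 >1
  x=-14.037: |R|=1.00075 >1
Stable set (-14.0000, 0).

z* = -14.0000.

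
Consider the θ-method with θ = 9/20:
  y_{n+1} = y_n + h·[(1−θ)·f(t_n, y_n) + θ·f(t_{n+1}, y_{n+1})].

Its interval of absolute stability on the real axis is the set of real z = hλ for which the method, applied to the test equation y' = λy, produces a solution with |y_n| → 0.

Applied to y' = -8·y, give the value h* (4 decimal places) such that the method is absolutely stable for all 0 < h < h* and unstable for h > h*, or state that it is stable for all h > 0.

(-20.0000,0); λ=-8 ⇒ h* = (20)/8 = 2.5000.

Test eqn y'=λy, z=hλ:
  y_{n+1} = y_n + z·[11/20·y_n + 9/20·y_{n+1}] ⇒ (1 − 9/20z)y_{n+1} = (1 + 11/20z)y_n
  so R(z) = (1 + 11/20z)/(1 − 9/20z).

Need |R(x)|<1, x<0.
x=-1.13: |R|=0.2509
R=−1: 1+11/20x = −1+9/20x ⇒ -1/10x=2 ⇒ x=2/(-1/10)=-20.0000
Confirm numerically:
  x=-17.416: |R|=0.97076 <1
  x=-14.286: |R|=0.92308 <1
  x=-11.545: |R|=0.86352 <1
  x=-11.335: |R|=0.85797 <1
  x=-20.275: |R|=1.00272 >1
  x=-20.071: |R|=1.00071 >1
  x=-20.030: |R|=1.00030 >1
Stable set (-20.0000, 0).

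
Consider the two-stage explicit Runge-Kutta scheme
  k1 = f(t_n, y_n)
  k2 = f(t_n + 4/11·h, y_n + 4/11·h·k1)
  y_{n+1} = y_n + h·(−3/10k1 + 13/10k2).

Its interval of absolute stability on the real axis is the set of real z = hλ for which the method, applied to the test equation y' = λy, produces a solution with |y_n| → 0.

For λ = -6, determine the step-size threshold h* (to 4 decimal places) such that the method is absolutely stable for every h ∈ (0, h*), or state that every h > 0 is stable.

(-2.1154,0); λ=-6 ⇒ h* = (55/26)/6 = 0.3526.

With y'=λy (z=hλ):
  k1=λy_n ⇒ h·k1=z·y_n;  k2=λ(1+4/11z)y_n ⇒ h·k2=z(1+4/11z)y_n
  y_{n+1}/y_n = 1 − 3/10z + 13/10z(1+4/11z) = 1 + z + 26/55z²
  ⇒ R(z) = 1 + z + 26/55z².

Boundary: |R(x)|=1, x<0.
x=-1.64: |R|=0.6314
R=1: x+26/55x²=0 ⇒ x=−55/26=-2.1154; min R=1−1/(4·26/55)=0.4712>−1
Confirm numerically:
  x=-1.659: |R|=0.64208 <1
  x=-1.630: |R|=0.62599 <1
  x=-1.226: |R|=0.48455 <1
  x=-2.562: |R|=1.54091 >1
  x=-2.422: |R|=1.35106 >1
So |R|<1 on (-2.1154, 0).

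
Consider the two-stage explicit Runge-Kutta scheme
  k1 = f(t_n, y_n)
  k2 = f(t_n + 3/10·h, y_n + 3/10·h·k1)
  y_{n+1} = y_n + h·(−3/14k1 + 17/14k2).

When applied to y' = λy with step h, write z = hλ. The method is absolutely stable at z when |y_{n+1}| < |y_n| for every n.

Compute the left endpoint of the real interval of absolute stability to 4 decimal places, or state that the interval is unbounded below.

left endpoint -2.7451.

With y'=λy (z=hλ):
  k1=λy_n ⇒ h·k1=z·y_n;  k2=λ(1+3/10z)y_n ⇒ h·k2=z(1+3/10z)y_n
  y_{n+1}/y_n = 1 − 3/14z + 17/14z(1+3/10z) = 1 + z + 51/140z²
  R(z) = 1 + z + 51/140z².

Need |R(x)|<1, x<0.
x=-0.79: |R|=0.4374
R=1: x+51/140x²=0 ⇒ x=−140/51=-2.7451; min R=1−1/(4·51/140)=0.3137>−1
Confirm numerically:
  x=-2.565: |R|=0.83172 <1
  x=-2.413: |R|=0.70808 <1
  x=-2.160: |R|=0.53961 <1
  x=-1.709: |R|=0.35496 <1
  x=-3.001: |R|=1.27976 >1
  x=-2.877: |R|=1.13824 >1
So |R|<1 on (-2.7451, 0).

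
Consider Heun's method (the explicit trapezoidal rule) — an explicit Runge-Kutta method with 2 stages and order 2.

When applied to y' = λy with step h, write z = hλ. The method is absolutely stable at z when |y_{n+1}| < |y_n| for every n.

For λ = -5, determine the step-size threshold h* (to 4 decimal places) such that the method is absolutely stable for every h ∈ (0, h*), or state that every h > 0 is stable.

With y'=λy (z=hλ):
  order 2, 2-stage ⇒ R(z)=1+z+z^2/2
  (e.g. R(-0.74)=0.53380, |R|=0.53380)

Solve |R(x)|<1 on ℝ⁻.
x=-0.74: |R|=0.5338
|R(-2.33)|=1.3845 |R(-1.67)|=0.7244 |R(-1.15)|=0.5112
Bisect:
  x_lo=-2.5506 |R|=1.7022  x_hi=-0.0825 |R|=0.9209
  mid=-1.31653 |R|=0.55009 →hi
  mid=-1.93356 |R|=0.93577 →hi
  mid=-2.24208 |R|=1.27138 →lo
  mid=-2.08782 |R|=1.09168 →lo
  mid=-2.01069 |R|=1.01075 →lo
  mid=-1.97213 |R|=0.97252 →hi
  mid=-1.99141 |R|=0.99145 →hi
  mid=-2.00105 |R|=1.00105 →lo
  mid=-1.99623 |R|=0.99624 →hi
  mid=-1.99864 |R|=0.99864 →hi
  ...
  [-2.00015,-2.00000] ⇒ x*=-2.0000
Stable set (-2.0000, 0).

(-2.0000,0); λ=-5 ⇒ h* = 0.4000.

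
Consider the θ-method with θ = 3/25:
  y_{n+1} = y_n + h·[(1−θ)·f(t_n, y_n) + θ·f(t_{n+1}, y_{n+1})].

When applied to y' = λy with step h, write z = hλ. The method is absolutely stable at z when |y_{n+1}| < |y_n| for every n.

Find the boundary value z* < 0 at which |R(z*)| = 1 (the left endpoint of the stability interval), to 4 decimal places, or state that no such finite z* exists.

left endpoint -2.6316.

Test eqn y'=λy, z=hλ:
  y_{n+1} = y_n + z·[22/25·y_n + 3/25·y_{n+1}] ⇒ (1 − 3/25z)y_{n+1} = (1 + 22/25z)y_n
  so R(z) = (1 + 22/25z)/(1 − 3/25z).

Solve |R(x)|<1 on ℝ⁻.
x=-1.61: |R|=0.3493
R=−1: 1+22/25x = −1+3/25x ⇒ -19/25x=2 ⇒ x=2/(-19/25)=-2.6316
Confirm numerically:
  x=-2.301: |R|=0.80312 <1
  x=-1.919: |R|=0.55981 <1
  x=-1.313: |R|=0.13428 <1
  x=-1.121: |R|=0.01192 <1
  x=-3.137: |R|=1.27907 >1
  x=-3.013: |R|=1.21290 >1
  x=-2.981: |R|=1.19559 >1
Stable set (-2.6316, 0).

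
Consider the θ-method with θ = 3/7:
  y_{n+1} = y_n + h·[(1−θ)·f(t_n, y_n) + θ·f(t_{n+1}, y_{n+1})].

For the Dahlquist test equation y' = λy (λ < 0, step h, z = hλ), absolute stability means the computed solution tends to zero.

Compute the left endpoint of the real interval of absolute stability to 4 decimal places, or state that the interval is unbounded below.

Set f=λy, z=hλ:
  y_{n+1} = y_n + z·[4/7·y_n + 3/7·y_{n+1}] ⇒ (1 − 3/7z)y_{n+1} = (1 + 4/7z)y_n
  so R(z) = (1 + 4/7z)/(1 − 3/7z).

Boundary: |R(x)|=1, x<0.
x=-1.33: |R|=0.1529
R=−1: 1+4/7x = −1+3/7x ⇒ -1/7x=2 ⇒ x=2/(-1/7)=-14.0000
Confirm numerically:
  x=-11.770: |R|=0.94729 <1
  x=-10.360: |R|=0.90441 <1
  x=-5.688: |R|=0.65459 <1
  x=-14.234: |R|=1.00471 >1
  x=-14.023: |R|=1.00047 >1
Stable set (-14.0000, 0).

left endpoint -14.0000.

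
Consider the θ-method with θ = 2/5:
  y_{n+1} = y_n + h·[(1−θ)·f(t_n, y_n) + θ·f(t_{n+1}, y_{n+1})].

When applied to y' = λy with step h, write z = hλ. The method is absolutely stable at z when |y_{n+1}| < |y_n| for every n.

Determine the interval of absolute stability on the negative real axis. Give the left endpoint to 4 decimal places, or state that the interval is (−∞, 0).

(-10.0000, 0).

Test eqn y'=λy, z=hλ:
  y_{n+1} = y_n + z·[3/5·y_n + 2/5·y_{n+1}] ⇒ (1 − 2/5z)y_{n+1} = (1 + 3/5z)y_n
  ⇒ R(z) = (1 + 3/5z)/(1 − 2/5z).

Solve |R(x)|<1 on ℝ⁻.
x=-1.27: |R|=0.1578
R=−1: 1+3/5x = −1+2/5x ⇒ -1/5x=2 ⇒ x=2/(-1/5)=-10.0000
Confirm numerically:
  x=-5.700: |R|=0.73780 <1
  x=-5.591: |R|=0.72754 <1
  x=-4.970: |R|=0.66332 <1
  x=-10.493: |R|=1.01897 >1
  x=-10.459: |R|=1.01771 >1
Interval (-10.0000, 0).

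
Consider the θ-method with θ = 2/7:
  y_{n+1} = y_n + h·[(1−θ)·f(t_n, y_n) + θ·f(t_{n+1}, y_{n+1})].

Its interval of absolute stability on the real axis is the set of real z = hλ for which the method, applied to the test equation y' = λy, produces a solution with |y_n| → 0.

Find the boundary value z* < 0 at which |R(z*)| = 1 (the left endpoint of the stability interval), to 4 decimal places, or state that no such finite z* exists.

With y'=λy (z=hλ):
  y_{n+1} = y_n + z·[5/7·y_n + 2/7·y_{n+1}] ⇒ (1 − 2/7z)y_{n+1} = (1 + 5/7z)y_n
  so R(z) = (1 + 5/7z)/(1 − 2/7z).

Find x<0 with |R(x)|<1.
x=-0.53: |R|=0.5397
R=−1: 1+5/7x = −1+2/7x ⇒ -3/7x=2 ⇒ x=2/(-3/7)=-4.6667
Confirm numerically:
  x=-4.532: |R|=0.97485 <1
  x=-4.245: |R|=0.91833 <1
  x=-3.814: |R|=0.82513 <1
  x=-3.034: |R|=0.62519 <1
  x=-4.944: |R|=1.04927 >1
  x=-4.743: |R|=1.01389 >1
So |R|<1 on (-4.6667, 0).

left endpoint -4.6667.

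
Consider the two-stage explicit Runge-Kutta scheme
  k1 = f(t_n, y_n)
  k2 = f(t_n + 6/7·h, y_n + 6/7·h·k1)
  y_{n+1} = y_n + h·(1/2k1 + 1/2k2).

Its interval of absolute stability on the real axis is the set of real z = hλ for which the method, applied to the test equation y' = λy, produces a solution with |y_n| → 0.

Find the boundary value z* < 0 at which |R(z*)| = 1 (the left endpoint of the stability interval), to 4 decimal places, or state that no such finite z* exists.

Set f=λy, z=hλ:
  k1=λy_n ⇒ h·k1=z·y_n;  k2=λ(1+6/7z)y_n ⇒ h·k2=z(1+6/7z)y_n
  y_{n+1}/y_n = 1 + 1/2z + 1/2z(1+6/7z) = 1 + z + 3/7z²
  so R(z) = 1 + z + 3/7z².

Solve |R(x)|<1 on ℝ⁻.
x=-0.69: |R|=0.5140
R=1: x+3/7x²=0 ⇒ x=−7/3=-2.3333; min R=1−1/(4·3/7)=0.4167>−1
Confirm numerically:
  x=-2.224: |R|=0.89579 <1
  x=-1.880: |R|=0.63474 <1
  x=-1.037: |R|=0.42387 <1
  x=-2.788: |R|=1.54326 >1
  x=-2.749: |R|=1.48971 >1
Interval (-2.3333, 0).

left endpoint -2.3333.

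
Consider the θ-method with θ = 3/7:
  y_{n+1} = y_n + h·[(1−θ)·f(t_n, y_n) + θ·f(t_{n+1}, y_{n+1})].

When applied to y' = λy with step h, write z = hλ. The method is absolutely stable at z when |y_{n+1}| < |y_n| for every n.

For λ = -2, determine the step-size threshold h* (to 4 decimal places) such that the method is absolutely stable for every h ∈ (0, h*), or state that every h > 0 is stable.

(-14.0000,0); λ=-2 ⇒ h* = (14)/2 = 7.0000.

On y'=λy, z=hλ:
  y_{n+1} = y_n + z·[4/7·y_n + 3/7·y_{n+1}] ⇒ (1 − 3/7z)y_{n+1} = (1 + 4/7z)y_n
  so R(z) = (1 + 4/7z)/(1 − 3/7z).

Need |R(x)|<1, x<0.
x=-0.74: |R|=0.4382
R=−1: 1+4/7x = −1+3/7x ⇒ -1/7x=2 ⇒ x=2/(-1/7)=-14.0000
Confirm numerically:
  x=-13.180: |R|=0.98238 <1
  x=-13.032: |R|=0.97900 <1
  x=-11.675: |R|=0.94468 <1
  x=-6.559: |R|=0.72107 <1
  x=-14.377: |R|=1.00752 >1
  x=-14.272: |R|=1.00546 >1
  x=-14.070: |R|=1.00142 >1
Interval (-14.0000, 0).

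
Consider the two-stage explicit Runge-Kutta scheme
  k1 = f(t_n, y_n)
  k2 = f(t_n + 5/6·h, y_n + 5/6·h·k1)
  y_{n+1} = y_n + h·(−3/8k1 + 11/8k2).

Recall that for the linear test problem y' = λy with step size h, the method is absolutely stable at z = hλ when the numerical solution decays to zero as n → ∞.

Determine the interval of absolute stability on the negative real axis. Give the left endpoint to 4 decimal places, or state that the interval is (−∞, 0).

With y'=λy (z=hλ):
  k1=λy_n ⇒ h·k1=z·y_n;  k2=λ(1+5/6z)y_n ⇒ h·k2=z(1+5/6z)y_n
  y_{n+1}/y_n = 1 − 3/8z + 11/8z(1+5/6z) = 1 + z + 55/48z²
  R(z) = 1 + z + 55/48z².

Boundary: |R(x)|=1, x<0.
x=-0.61: |R|=0.8164
R=1: x+55/48x²=0 ⇒ x=−48/55=-0.8727; min R=1−1/(4·55/48)=0.7818>−1
Confirm numerically:
  x=-0.546: |R|=0.79559 <1
  x=-0.511: |R|=0.78820 <1
  x=-0.436: |R|=0.78182 <1
  x=-1.406: |R|=1.85912 >1
  x=-1.190: |R|=1.43261 >1
  x=-1.028: |R|=1.18290 >1
Interval (-0.8727, 0).

z∈(-0.8727,0).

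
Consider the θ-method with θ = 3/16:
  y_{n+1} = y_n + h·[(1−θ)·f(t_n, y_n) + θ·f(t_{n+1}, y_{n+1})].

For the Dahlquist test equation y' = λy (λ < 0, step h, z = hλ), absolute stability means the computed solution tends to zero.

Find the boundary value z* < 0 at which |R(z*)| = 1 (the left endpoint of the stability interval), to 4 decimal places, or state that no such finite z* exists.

z* = -3.2000.

Test eqn y'=λy, z=hλ:
  y_{n+1} = y_n + z·[13/16·y_n + 3/16·y_{n+1}] ⇒ (1 − 3/16z)y_{n+1} = (1 + 13/16z)y_n
  so R(z) = (1 + 13/16z)/(1 − 3/16z).

Solve |R(x)|<1 on ℝ⁻.
x=-0.3: |R|=0.7160
R=−1: 1+13/16x = −1+3/16x ⇒ -5/8x=2 ⇒ x=2/(-5/8)=-3.2000
Confirm numerically:
  x=-2.428: |R|=0.66844 <1
  x=-2.031: |R|=0.47087 <1
  x=-1.999: |R|=0.45402 <1
  x=-1.600: |R|=0.23077 <1
  x=-3.773: |R|=1.20974 >1
  x=-3.573: |R|=1.13960 >1
  x=-3.502: |R|=1.11394 >1
Interval (-3.2000, 0).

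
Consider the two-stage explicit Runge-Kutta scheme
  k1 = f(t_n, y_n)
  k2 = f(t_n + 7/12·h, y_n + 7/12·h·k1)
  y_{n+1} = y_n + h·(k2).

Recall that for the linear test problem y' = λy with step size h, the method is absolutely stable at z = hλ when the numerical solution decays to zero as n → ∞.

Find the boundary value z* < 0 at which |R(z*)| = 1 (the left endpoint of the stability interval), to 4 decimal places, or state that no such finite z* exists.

With y'=λy (z=hλ):
  k1=λy_n ⇒ h·k1=z·y_n;  k2=λ(1+7/12z)y_n ⇒ h·k2=z(1+7/12z)y_n
  y_{n+1}/y_n = 1 + z(1+7/12z) = 1 + z + 7/12z²
  ⇒ R(z) = 1 + z + 7/12z².

Find x<0 with |R(x)|<1.
x=-0.72: |R|=0.5824
R=1: x+7/12x²=0 ⇒ x=−12/7=-1.7143; min R=1−1/(4·7/12)=0.5714>−1
Confirm numerically:
  x=-1.673: |R|=0.95971 <1
  x=-1.530: |R|=0.83553 <1
  x=-0.964: |R|=0.57809 <1
  x=-2.257: |R|=1.71453 >1
  x=-2.144: |R|=1.53743 >1
  x=-2.052: |R|=1.40424 >1
So |R|<1 on (-1.7143, 0).

left endpoint -1.7143.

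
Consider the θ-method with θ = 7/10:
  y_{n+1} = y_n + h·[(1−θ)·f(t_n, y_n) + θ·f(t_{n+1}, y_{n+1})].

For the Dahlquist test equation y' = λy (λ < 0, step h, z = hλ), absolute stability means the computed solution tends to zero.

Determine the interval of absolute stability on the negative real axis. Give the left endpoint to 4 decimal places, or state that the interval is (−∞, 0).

unbounded; (−∞, 0).

With y'=λy (z=hλ):
  y_{n+1} = y_n + z·[3/10·y_n + 7/10·y_{n+1}] ⇒ (1 − 7/10z)y_{n+1} = (1 + 3/10z)y_n
  so R(z) = (1 + 3/10z)/(1 − 7/10z).

Solve |R(x)|<1 on ℝ⁻.
x=-1.68: |R|=0.2279
x=-2: |R|=0.1667
x=-10: |R|=0.2500
x=-100: |R|=0.4085
θ=7/10≥1/2 ⇒ |1+3/10x|<|1−7/10x| ∀x<0 ⇒ unbounded interval.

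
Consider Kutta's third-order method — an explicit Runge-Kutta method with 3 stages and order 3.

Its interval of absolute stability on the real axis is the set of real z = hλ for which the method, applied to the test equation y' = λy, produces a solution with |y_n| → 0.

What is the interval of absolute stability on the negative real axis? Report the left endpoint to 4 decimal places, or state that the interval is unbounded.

(-2.5127, 0).

On y'=λy, z=hλ:
  order 3, 3-stage ⇒ R(z)=1+z+z^2/2+z^3/6
  (e.g. R(-1.04)=0.31332, |R|=0.31332)

Boundary: |R(x)|=1, x<0.
x=-1.04: |R|=0.3133
|R(-1.76)|=0.1198 |R(-1.61)|=0.0095 |R(-1.56)|=0.0241
Bisect:
  x_lo=-3.2487 |R|=2.6861  x_hi=-0.0535 |R|=0.9479
  mid=-1.65108 |R|=0.03821 →hi
  mid=-2.44987 |R|=0.89957 →hi
  mid=-2.84927 |R|=1.64532 →lo
  mid=-2.64957 |R|=1.23956 →lo
  mid=-2.54972 |R|=1.06184 →lo
  mid=-2.49980 |R|=0.97884 →hi
  mid=-2.52476 |R|=1.01986 →lo
  ...
  [-2.51286,-2.51267] ⇒ x*=-2.5127
Interval (-2.5127, 0).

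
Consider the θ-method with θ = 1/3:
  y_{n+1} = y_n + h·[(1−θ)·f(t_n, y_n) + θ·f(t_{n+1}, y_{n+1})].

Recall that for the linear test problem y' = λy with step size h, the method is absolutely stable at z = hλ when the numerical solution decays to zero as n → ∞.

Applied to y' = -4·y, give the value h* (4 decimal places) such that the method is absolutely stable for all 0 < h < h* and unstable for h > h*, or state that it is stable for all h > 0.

(-6.0000,0); λ=-4 ⇒ h* = (6)/4 = 1.5000.

Set f=λy, z=hλ:
  y_{n+1} = y_n + z·[2/3·y_n + 1/3·y_{n+1}] ⇒ (1 − 1/3z)y_{n+1} = (1 + 2/3z)y_n
  R(z) = (1 + 2/3z)/(1 − 1/3z).

Find x<0 with |R(x)|<1.
x=-0.57: |R|=0.5210
R=−1: 1+2/3x = −1+1/3x ⇒ -1/3x=2 ⇒ x=2/(-1/3)=-6.0000
Confirm numerically:
  x=-5.629: |R|=0.95701 <1
  x=-5.458: |R|=0.93592 <1
  x=-5.038: |R|=0.88032 <1
  x=-4.329: |R|=0.77200 <1
  x=-6.600: |R|=1.06250 >1
  x=-6.178: |R|=1.01939 >1
  x=-6.124: |R|=1.01359 >1
So |R|<1 on (-6.0000, 0).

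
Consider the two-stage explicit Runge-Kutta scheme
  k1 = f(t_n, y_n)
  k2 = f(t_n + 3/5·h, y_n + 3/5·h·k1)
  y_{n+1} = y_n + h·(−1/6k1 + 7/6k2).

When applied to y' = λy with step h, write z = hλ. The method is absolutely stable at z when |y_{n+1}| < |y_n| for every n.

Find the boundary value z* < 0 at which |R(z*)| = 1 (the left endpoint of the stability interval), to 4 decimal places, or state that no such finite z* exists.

Set f=λy, z=hλ:
  k1=λy_n ⇒ h·k1=z·y_n;  k2=λ(1+3/5z)y_n ⇒ h·k2=z(1+3/5z)y_n
  y_{n+1}/y_n = 1 − 1/6z + 7/6z(1+3/5z) = 1 + z + 7/10z²
  Hence R(z) = 1 + z + 7/10z².

Solve |R(x)|<1 on ℝ⁻.
x=-1.26: |R|=0.8513
R=1: x+7/10x²=0 ⇒ x=−10/7=-1.4286; min R=1−1/(4·7/10)=0.6429>−1
Confirm numerically:
  x=-1.302: |R|=0.88464 <1
  x=-1.214: |R|=0.81766 <1
  x=-1.051: |R|=0.72222 <1
  x=-2.012: |R|=1.82170 >1
  x=-1.519: |R|=1.09615 >1
  x=-1.497: |R|=1.07171 >1
Stable set (-1.4286, 0).

z* = -1.4286.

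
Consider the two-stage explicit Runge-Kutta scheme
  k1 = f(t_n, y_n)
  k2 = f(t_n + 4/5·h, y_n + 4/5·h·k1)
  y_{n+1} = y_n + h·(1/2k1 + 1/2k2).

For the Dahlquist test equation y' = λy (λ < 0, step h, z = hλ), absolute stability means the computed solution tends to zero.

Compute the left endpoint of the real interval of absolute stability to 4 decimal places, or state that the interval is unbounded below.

left endpoint -2.5000.

Test eqn y'=λy, z=hλ:
  k1=λy_n ⇒ h·k1=z·y_n;  k2=λ(1+4/5z)y_n ⇒ h·k2=z(1+4/5z)y_n
  y_{n+1}/y_n = 1 + 1/2z + 1/2z(1+4/5z) = 1 + z + 2/5z²
  ⇒ R(z) = 1 + z + 2/5z².

Boundary: |R(x)|=1, x<0.
x=-0.7: |R|=0.4960
R=1: x+2/5x²=0 ⇒ x=−5/2=-2.5000; min R=1−1/(4·2/5)=0.3750>−1
Confirm numerically:
  x=-2.122: |R|=0.67915 <1
  x=-1.980: |R|=0.58816 <1
  x=-1.948: |R|=0.56988 <1
  x=-3.011: |R|=1.61545 >1
  x=-2.923: |R|=1.49457 >1
So |R|<1 on (-2.5000, 0).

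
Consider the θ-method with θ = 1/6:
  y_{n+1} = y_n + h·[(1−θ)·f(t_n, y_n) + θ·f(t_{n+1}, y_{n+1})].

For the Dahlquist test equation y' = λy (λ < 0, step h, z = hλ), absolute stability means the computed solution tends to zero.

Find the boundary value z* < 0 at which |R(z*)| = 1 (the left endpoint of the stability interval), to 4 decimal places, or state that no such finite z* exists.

Set f=λy, z=hλ:
  y_{n+1} = y_n + z·[5/6·y_n + 1/6·y_{n+1}] ⇒ (1 − 1/6z)y_{n+1} = (1 + 5/6z)y_n
  Hence R(z) = (1 + 5/6z)/(1 − 1/6z).

Boundary: |R(x)|=1, x<0.
x=-0.42: |R|=0.6075
R=−1: 1+5/6x = −1+1/6x ⇒ -2/3x=2 ⇒ x=2/(-2/3)=-3.0000
Confirm numerically:
  x=-2.789: |R|=0.90397 <1
  x=-1.997: |R|=0.49831 <1
  x=-1.885: |R|=0.43437 <1
  x=-3.445: |R|=1.18846 >1
  x=-3.271: |R|=1.11692 >1
  x=-3.091: |R|=1.04004 >1
So |R|<1 on (-3.0000, 0).

left endpoint -3.0000.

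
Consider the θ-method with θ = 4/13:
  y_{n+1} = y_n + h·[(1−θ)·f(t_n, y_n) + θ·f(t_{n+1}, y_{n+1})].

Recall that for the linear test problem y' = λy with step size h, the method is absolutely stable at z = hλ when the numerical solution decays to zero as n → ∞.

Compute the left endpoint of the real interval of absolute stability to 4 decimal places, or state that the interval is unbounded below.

left endpoint -5.2000.

On y'=λy, z=hλ:
  y_{n+1} = y_n + z·[9/13·y_n + 4/13·y_{n+1}] ⇒ (1 − 4/13z)y_{n+1} = (1 + 9/13z)y_n
  Hence R(z) = (1 + 9/13z)/(1 − 4/13z).

Boundary: |R(x)|=1, x<0.
x=-1.31: |R|=0.0663
R=−1: 1+9/13x = −1+4/13x ⇒ -5/13x=2 ⇒ x=2/(-5/13)=-5.2000
Confirm numerically:
  x=-4.122: |R|=0.81721 <1
  x=-3.401: |R|=0.66189 <1
  x=-2.824: |R|=0.51103 <1
  x=-2.571: |R|=0.43545 <1
  x=-5.576: |R|=1.05325 >1
  x=-5.290: |R|=1.01317 >1
Stable set (-5.2000, 0).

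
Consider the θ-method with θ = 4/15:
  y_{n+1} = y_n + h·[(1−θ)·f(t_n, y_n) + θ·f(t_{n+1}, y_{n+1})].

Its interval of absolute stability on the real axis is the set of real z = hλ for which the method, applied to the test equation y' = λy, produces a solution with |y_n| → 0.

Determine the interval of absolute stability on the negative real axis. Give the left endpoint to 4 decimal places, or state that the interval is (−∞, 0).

(-4.2857, 0).

Test eqn y'=λy, z=hλ:
  y_{n+1} = y_n + z·[11/15·y_n + 4/15·y_{n+1}] ⇒ (1 − 4/15z)y_{n+1} = (1 + 11/15z)y_n
  R(z) = (1 + 11/15z)/(1 − 4/15z).

Find x<0 with |R(x)|<1.
x=-1.71: |R|=0.1745
R=−1: 1+11/15x = −1+4/15x ⇒ -7/15x=2 ⇒ x=2/(-7/15)=-4.2857
Confirm numerically:
  x=-3.738: |R|=0.87200 <1
  x=-3.031: |R|=0.67619 <1
  x=-1.918: |R|=0.26897 <1
  x=-4.794: |R|=1.10411 >1
  x=-4.530: |R|=1.05163 >1
  x=-4.510: |R|=1.04752 >1
Interval (-4.2857, 0).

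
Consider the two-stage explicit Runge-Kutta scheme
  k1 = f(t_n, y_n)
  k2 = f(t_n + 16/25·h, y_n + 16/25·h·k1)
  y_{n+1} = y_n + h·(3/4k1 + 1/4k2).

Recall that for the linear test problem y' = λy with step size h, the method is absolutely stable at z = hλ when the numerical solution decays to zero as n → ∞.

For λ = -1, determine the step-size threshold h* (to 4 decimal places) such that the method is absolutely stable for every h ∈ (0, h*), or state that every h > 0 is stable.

(-6.2500,0); λ=-1 ⇒ h* = (25/4)/1 = 6.2500.

Set f=λy, z=hλ:
  k1=λy_n ⇒ h·k1=z·y_n;  k2=λ(1+16/25z)y_n ⇒ h·k2=z(1+16/25z)y_n
  y_{n+1}/y_n = 1 + 3/4z + 1/4z(1+16/25z) = 1 + z + 4/25z²
  Hence R(z) = 1 + z + 4/25z².

Solve |R(x)|<1 on ℝ⁻.
x=-0.74: |R|=0.3476
R=1: x+4/25x²=0 ⇒ x=−25/4=-6.2500; min R=1−1/(4·4/25)=-0.5625>−1
Confirm numerically:
  x=-5.165: |R|=0.10336 <1
  x=-4.842: |R|=0.09081 <1
  x=-4.453: |R|=0.28033 <1
  x=-6.694: |R|=1.47554 >1
  x=-6.651: |R|=1.42673 >1
  x=-6.296: |R|=1.04634 >1
So |R|<1 on (-6.2500, 0).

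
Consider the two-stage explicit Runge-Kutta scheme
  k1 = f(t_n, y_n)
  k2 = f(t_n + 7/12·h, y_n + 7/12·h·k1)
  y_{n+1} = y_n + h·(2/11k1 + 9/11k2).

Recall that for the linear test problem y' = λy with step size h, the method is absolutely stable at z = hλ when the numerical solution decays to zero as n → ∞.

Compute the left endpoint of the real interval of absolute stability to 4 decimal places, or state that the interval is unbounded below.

left endpoint -2.0952.

Set f=λy, z=hλ:
  k1=λy_n ⇒ h·k1=z·y_n;  k2=λ(1+7/12z)y_n ⇒ h·k2=z(1+7/12z)y_n
  y_{n+1}/y_n = 1 + 2/11z + 9/11z(1+7/12z) = 1 + z + 21/44z²
  ⇒ R(z) = 1 + z + 21/44z².

Solve |R(x)|<1 on ℝ⁻.
x=-1.63: |R|=0.6381
R=1: x+21/44x²=0 ⇒ x=−44/21=-2.0952; min R=1−1/(4·21/44)=0.4762>−1
Confirm numerically:
  x=-1.964: |R|=0.87698 <1
  x=-1.759: |R|=0.71772 <1
  x=-1.574: |R|=0.60843 <1
  x=-1.031: |R|=0.47632 <1
  x=-2.587: |R|=1.60718 >1
  x=-2.543: |R|=1.54345 >1
  x=-2.137: |R|=1.04259 >1
Interval (-2.0952, 0).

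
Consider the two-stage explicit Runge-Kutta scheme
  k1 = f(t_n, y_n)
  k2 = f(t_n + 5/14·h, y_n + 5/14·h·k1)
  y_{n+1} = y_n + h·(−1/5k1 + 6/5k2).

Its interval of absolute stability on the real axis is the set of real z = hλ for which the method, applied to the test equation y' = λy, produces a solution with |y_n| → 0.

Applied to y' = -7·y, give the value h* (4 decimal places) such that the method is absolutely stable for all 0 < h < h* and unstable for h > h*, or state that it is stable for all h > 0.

Set f=λy, z=hλ:
  k1=λy_n ⇒ h·k1=z·y_n;  k2=λ(1+5/14z)y_n ⇒ h·k2=z(1+5/14z)y_n
  y_{n+1}/y_n = 1 − 1/5z + 6/5z(1+5/14z) = 1 + z + 3/7z²
  ⇒ R(z) = 1 + z + 3/7z².

Solve |R(x)|<1 on ℝ⁻.
x=-1.35: |R|=0.4311
R=1: x+3/7x²=0 ⇒ x=−7/3=-2.3333; min R=1−1/(4·3/7)=0.4167>−1
Confirm numerically:
  x=-2.073: |R|=0.76871 <1
  x=-1.653: |R|=0.51803 <1
  x=-1.457: |R|=0.45279 <1
  x=-1.307: |R|=0.42511 <1
  x=-2.516: |R|=1.19697 >1
  x=-2.478: |R|=1.15364 >1
Stable set (-2.3333, 0).

(-2.3333,0); λ=-7 ⇒ h* = (7/3)/7 = 0.3333.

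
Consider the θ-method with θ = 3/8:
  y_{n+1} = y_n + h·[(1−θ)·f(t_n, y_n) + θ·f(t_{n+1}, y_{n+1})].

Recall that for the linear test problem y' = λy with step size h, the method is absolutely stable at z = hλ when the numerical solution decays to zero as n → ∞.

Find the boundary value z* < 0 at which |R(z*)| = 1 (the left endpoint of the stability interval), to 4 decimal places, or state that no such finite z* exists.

z* = -8.0000.

With y'=λy (z=hλ):
  y_{n+1} = y_n + z·[5/8·y_n + 3/8·y_{n+1}] ⇒ (1 − 3/8z)y_{n+1} = (1 + 5/8z)y_n
  Hence R(z) = (1 + 5/8z)/(1 − 3/8z).

Boundary: |R(x)|=1, x<0.
x=-0.93: |R|=0.3105
R=−1: 1+5/8x = −1+3/8x ⇒ -1/4x=2 ⇒ x=2/(-1/4)=-8.0000
Confirm numerically:
  x=-6.736: |R|=0.91038 <1
  x=-4.883: |R|=0.72476 <1
  x=-4.134: |R|=0.62102 <1
  x=-4.102: |R|=0.61607 <1
  x=-8.512: |R|=1.03053 >1
  x=-8.312: |R|=1.01895 >1
  x=-8.264: |R|=1.01610 >1
Interval (-8.0000, 0).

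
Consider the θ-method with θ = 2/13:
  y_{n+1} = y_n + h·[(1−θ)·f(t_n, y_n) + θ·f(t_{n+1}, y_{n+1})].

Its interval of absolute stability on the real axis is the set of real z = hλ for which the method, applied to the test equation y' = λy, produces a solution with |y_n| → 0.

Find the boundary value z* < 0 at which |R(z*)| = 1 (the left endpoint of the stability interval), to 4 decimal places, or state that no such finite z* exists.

With y'=λy (z=hλ):
  y_{n+1} = y_n + z·[11/13·y_n + 2/13·y_{n+1}] ⇒ (1 − 2/13z)y_{n+1} = (1 + 11/13z)y_n
  R(z) = (1 + 11/13z)/(1 − 2/13z).

Find x<0 with |R(x)|<1.
x=-0.6: |R|=0.4507
R=−1: 1+11/13x = −1+2/13x ⇒ -9/13x=2 ⇒ x=2/(-9/13)=-2.8889
Confirm numerically:
  x=-2.241: |R|=0.66646 <1
  x=-2.019: |R|=0.54050 <1
  x=-1.400: |R|=0.15190 <1
  x=-3.442: |R|=1.25035 >1
  x=-3.217: |R|=1.15195 >1
  x=-2.989: |R|=1.04748 >1
So |R|<1 on (-2.8889, 0).

z* = -2.8889.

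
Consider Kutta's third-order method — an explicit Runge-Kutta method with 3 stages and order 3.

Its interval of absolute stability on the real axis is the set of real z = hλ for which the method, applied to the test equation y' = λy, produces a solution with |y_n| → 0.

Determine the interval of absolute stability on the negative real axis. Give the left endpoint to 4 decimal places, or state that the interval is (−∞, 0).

z∈(-2.5127,0).

Test eqn y'=λy, z=hλ:
  order 3, 3-stage ⇒ R(z)=1+z+z^2/2+z^3/6
  (e.g. R(-0.89)=0.38856, |R|=0.38856)

Boundary: |R(x)|=1, x<0.
x=-0.89: |R|=0.3886
|R(-1.8)|=0.1520 |R(-0.8)|=0.4347 |R(-0.68)|=0.4988
Bisect:
  x_lo=-3.3658 |R|=3.0566  x_hi=-0.1391 |R|=0.8701
  mid=-1.75249 |R|=0.11392 →hi
  mid=-2.55917 |R|=1.07797 →lo
  mid=-2.15583 |R|=0.50193 →hi
  mid=-2.35750 |R|=0.76235 →hi
  mid=-2.45833 |R|=0.91274 →hi
  mid=-2.50875 |R|=0.99344 →hi
  mid=-2.53396 |R|=1.03522 →lo
  mid=-2.52135 |R|=1.01421 →lo
  mid=-2.51505 |R|=1.00379 →lo
  mid=-2.51190 |R|=0.99861 →hi
  ...
  [-2.51288,-2.51269] ⇒ x*=-2.5127
So |R|<1 on (-2.5127, 0).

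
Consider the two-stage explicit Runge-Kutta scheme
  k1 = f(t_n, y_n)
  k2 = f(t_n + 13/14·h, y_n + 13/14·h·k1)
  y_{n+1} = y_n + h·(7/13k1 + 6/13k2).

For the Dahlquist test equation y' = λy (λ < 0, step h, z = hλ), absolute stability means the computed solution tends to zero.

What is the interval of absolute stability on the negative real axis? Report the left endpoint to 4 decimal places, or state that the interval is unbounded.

On y'=λy, z=hλ:
  k1=λy_n ⇒ h·k1=z·y_n;  k2=λ(1+13/14z)y_n ⇒ h·k2=z(1+13/14z)y_n
  y_{n+1}/y_n = 1 + 7/13z + 6/13z(1+13/14z) = 1 + z + 3/7z²
  so R(z) = 1 + z + 3/7z².

Find x<0 with |R(x)|<1.
x=-1.45: |R|=0.4511
R=1: x+3/7x²=0 ⇒ x=−7/3=-2.3333; min R=1−1/(4·3/7)=0.4167>−1
Confirm numerically:
  x=-2.268: |R|=0.93650 <1
  x=-2.115: |R|=0.80210 <1
  x=-1.515: |R|=0.46867 <1
  x=-0.974: |R|=0.43258 <1
  x=-2.911: |R|=1.72068 >1
  x=-2.764: |R|=1.51016 >1
  x=-2.549: |R|=1.23560 >1
Stable set (-2.3333, 0).

z∈(-2.3333,0).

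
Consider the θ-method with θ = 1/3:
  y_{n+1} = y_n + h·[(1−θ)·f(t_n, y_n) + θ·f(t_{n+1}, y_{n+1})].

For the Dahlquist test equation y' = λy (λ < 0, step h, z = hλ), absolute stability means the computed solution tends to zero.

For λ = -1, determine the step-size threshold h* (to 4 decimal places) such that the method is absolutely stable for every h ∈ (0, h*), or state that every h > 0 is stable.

(-6.0000,0); λ=-1 ⇒ h* = (6)/1 = 6.0000.

Test eqn y'=λy, z=hλ:
  y_{n+1} = y_n + z·[2/3·y_n + 1/3·y_{n+1}] ⇒ (1 − 1/3z)y_{n+1} = (1 + 2/3z)y_n
  ⇒ R(z) = (1 + 2/3z)/(1 − 1/3z).

Boundary: |R(x)|=1, x<0.
x=-0.94: |R|=0.2843
R=−1: 1+2/3x = −1+1/3x ⇒ -1/3x=2 ⇒ x=2/(-1/3)=-6.0000
Confirm numerically:
  x=-5.455: |R|=0.93554 <1
  x=-5.012: |R|=0.87668 <1
  x=-4.007: |R|=0.71557 <1
  x=-6.085: |R|=1.00936 >1
  x=-6.062: |R|=1.00684 >1
So |R|<1 on (-6.0000, 0).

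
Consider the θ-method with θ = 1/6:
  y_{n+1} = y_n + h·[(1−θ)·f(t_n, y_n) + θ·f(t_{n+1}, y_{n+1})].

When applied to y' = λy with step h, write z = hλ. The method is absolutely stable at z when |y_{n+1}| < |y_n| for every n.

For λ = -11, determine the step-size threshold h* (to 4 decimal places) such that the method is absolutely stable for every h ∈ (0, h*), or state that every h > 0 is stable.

(-3.0000,0); λ=-11 ⇒ h* = (3)/11 = 0.2727.

With y'=λy (z=hλ):
  y_{n+1} = y_n + z·[5/6·y_n + 1/6·y_{n+1}] ⇒ (1 − 1/6z)y_{n+1} = (1 + 5/6z)y_n
  Hence R(z) = (1 + 5/6z)/(1 − 1/6z).

Boundary: |R(x)|=1, x<0.
x=-0.85: |R|=0.2555
R=−1: 1+5/6x = −1+1/6x ⇒ -2/3x=2 ⇒ x=2/(-2/3)=-3.0000
Confirm numerically:
  x=-2.738: |R|=0.88006 <1
  x=-2.483: |R|=0.75622 <1
  x=-1.891: |R|=0.43784 <1
  x=-1.850: |R|=0.41401 <1
  x=-3.497: |R|=1.20933 >1
  x=-3.461: |R|=1.19491 >1
  x=-3.165: |R|=1.07201 >1
So |R|<1 on (-3.0000, 0).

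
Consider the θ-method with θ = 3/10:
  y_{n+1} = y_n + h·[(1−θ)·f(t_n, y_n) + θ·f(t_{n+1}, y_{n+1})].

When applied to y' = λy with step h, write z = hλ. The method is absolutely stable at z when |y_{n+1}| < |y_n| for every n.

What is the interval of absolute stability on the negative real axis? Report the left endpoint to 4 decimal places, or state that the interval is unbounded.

With y'=λy (z=hλ):
  y_{n+1} = y_n + z·[7/10·y_n + 3/10·y_{n+1}] ⇒ (1 − 3/10z)y_{n+1} = (1 + 7/10z)y_n
  R(z) = (1 + 7/10z)/(1 − 3/10z).

Need |R(x)|<1, x<0.
x=-0.71: |R|=0.4147
R=−1: 1+7/10x = −1+3/10x ⇒ -2/5x=2 ⇒ x=2/(-2/5)=-5.0000
Confirm numerically:
  x=-4.042: |R|=0.82681 <1
  x=-3.257: |R|=0.64736 <1
  x=-3.120: |R|=0.61157 <1
  x=-2.329: |R|=0.37105 <1
  x=-5.574: |R|=1.08592 >1
  x=-5.387: |R|=1.05917 >1
  x=-5.369: |R|=1.05654 >1
Stable set (-5.0000, 0).

z∈(-5.0000,0).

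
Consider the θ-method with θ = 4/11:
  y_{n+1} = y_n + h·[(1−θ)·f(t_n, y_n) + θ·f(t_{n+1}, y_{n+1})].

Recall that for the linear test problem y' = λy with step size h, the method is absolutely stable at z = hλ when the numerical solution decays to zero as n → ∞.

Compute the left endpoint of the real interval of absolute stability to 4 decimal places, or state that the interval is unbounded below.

Test eqn y'=λy, z=hλ:
  y_{n+1} = y_n + z·[7/11·y_n + 4/11·y_{n+1}] ⇒ (1 − 4/11z)y_{n+1} = (1 + 7/11z)y_n
  so R(z) = (1 + 7/11z)/(1 − 4/11z).

Solve |R(x)|<1 on ℝ⁻.
x=-0.64: |R|=0.4808
R=−1: 1+7/11x = −1+4/11x ⇒ -3/11x=2 ⇒ x=2/(-3/11)=-7.3333
Confirm numerically:
  x=-4.988: |R|=0.77268 <1
  x=-4.924: |R|=0.76453 <1
  x=-4.021: |R|=0.63310 <1
  x=-7.659: |R|=1.02347 >1
  x=-7.446: |R|=1.00829 >1
Interval (-7.3333, 0).

left endpoint -7.3333.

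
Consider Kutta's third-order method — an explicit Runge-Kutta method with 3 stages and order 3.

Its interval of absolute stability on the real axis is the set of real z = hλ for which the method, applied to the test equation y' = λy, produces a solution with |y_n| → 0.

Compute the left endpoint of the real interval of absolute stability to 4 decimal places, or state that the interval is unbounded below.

On y'=λy, z=hλ:
  order 3, 3-stage ⇒ R(z)=1+z+z^2/2+z^3/6
  (e.g. R(-1.48)=0.07490, |R|=0.07490)

Boundary: |R(x)|=1, x<0.
x=-1.48: |R|=0.0749
|R(-1.9)|=0.2382 |R(-1.55)|=0.0306 |R(-0.85)|=0.4089
Bisect:
  x_lo=-2.9687 |R|=1.9227  x_hi=-0.1737 |R|=0.8405
  mid=-1.57119 |R|=0.01668 →hi
  mid=-2.26993 |R|=0.64298 →hi
  mid=-2.61931 |R|=1.18400 →lo
  mid=-2.44462 |R|=0.89145 →hi
  mid=-2.53197 |R|=1.03188 →lo
  mid=-2.48829 |R|=0.96025 →hi
  mid=-2.51013 |R|=0.99570 →hi
  mid=-2.52105 |R|=1.01370 →lo
  ...
  [-2.51286,-2.51269] ⇒ x*=-2.5127
So |R|<1 on (-2.5127, 0).

z* = -2.5127.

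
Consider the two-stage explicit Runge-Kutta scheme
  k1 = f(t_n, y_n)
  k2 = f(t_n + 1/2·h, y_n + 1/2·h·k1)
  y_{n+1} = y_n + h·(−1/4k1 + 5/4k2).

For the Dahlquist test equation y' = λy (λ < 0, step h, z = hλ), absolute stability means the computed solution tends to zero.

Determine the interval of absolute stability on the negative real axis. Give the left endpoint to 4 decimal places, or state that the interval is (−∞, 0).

On y'=λy, z=hλ:
  k1=λy_n ⇒ h·k1=z·y_n;  k2=λ(1+1/2z)y_n ⇒ h·k2=z(1+1/2z)y_n
  y_{n+1}/y_n = 1 − 1/4z + 5/4z(1+1/2z) = 1 + z + 5/8z²
  Hence R(z) = 1 + z + 5/8z².

Need |R(x)|<1, x<0.
x=-1.04: |R|=0.6360
R=1: x+5/8x²=0 ⇒ x=−8/5=-1.6000; min R=1−1/(4·5/8)=0.6000>−1
Confirm numerically:
  x=-1.404: |R|=0.82801 <1
  x=-1.017: |R|=0.62943 <1
  x=-0.950: |R|=0.61406 <1
  x=-0.654: |R|=0.61332 <1
  x=-2.192: |R|=1.81104 >1
  x=-2.114: |R|=1.67912 >1
  x=-1.863: |R|=1.30623 >1
So |R|<1 on (-1.6000, 0).

z∈(-1.6000,0).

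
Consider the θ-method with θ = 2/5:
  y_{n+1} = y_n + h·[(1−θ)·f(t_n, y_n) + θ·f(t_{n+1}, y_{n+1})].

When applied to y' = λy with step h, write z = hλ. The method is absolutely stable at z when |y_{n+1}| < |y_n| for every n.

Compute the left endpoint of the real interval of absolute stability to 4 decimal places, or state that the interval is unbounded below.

z* = -10.0000.

On y'=λy, z=hλ:
  y_{n+1} = y_n + z·[3/5·y_n + 2/5·y_{n+1}] ⇒ (1 − 2/5z)y_{n+1} = (1 + 3/5z)y_n
  ⇒ R(z) = (1 + 3/5z)/(1 − 2/5z).

Solve |R(x)|<1 on ℝ⁻.
x=-1.47: |R|=0.0743
R=−1: 1+3/5x = −1+2/5x ⇒ -1/5x=2 ⇒ x=2/(-1/5)=-10.0000
Confirm numerically:
  x=-6.092: |R|=0.77258 <1
  x=-5.867: |R|=0.75302 <1
  x=-5.630: |R|=0.73124 <1
  x=-10.283: |R|=1.01107 >1
  x=-10.066: |R|=1.00263 >1
Stable set (-10.0000, 0).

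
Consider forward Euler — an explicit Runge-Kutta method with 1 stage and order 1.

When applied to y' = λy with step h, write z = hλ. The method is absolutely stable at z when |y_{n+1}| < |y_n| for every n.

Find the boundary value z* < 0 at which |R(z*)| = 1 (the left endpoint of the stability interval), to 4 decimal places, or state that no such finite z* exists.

Set f=λy, z=hλ:
  order 1, 1-stage ⇒ R(z)=1+z
  (e.g. R(-1.52)=-0.52000, |R|=0.52000)

Boundary: |R(x)|=1, x<0.
x=-1.52: |R|=0.5200
|R(-2.18)|=1.1800 |R(-1.41)|=0.4100 |R(-0.51)|=0.4900
Bisect:
  x_lo=-2.5997 |R|=1.5997  x_hi=-0.2046 |R|=0.7954
  mid=-1.40214 |R|=0.40214 →hi
  mid=-2.00090 |R|=1.00090 →lo
  mid=-1.70152 |R|=0.70152 →hi
  mid=-1.85121 |R|=0.85121 →hi
  mid=-1.92606 |R|=0.92606 →hi
  mid=-1.96348 |R|=0.96348 →hi
  mid=-1.98219 |R|=0.98219 →hi
  ...
  [-2.00003,-1.99988] ⇒ x*=-2.0000
Stable set (-2.0000, 0).

left endpoint -2.0000.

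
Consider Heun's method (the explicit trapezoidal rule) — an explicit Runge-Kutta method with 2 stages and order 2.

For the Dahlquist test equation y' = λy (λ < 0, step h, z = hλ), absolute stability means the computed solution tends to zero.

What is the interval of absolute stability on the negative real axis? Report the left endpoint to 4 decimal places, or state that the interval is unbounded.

Test eqn y'=λy, z=hλ:
  order 2, 2-stage ⇒ R(z)=1+z+z^2/2
  (e.g. R(-0.44)=0.65680, |R|=0.65680)

Solve |R(x)|<1 on ℝ⁻.
x=-0.44: |R|=0.6568
|R(-2.17)|=1.1845 |R(-1.98)|=0.9802 |R(-1.31)|=0.5481
Bisect:
  x_lo=-2.5954 |R|=1.7727  x_hi=-0.1484 |R|=0.8626
  mid=-1.37189 |R|=0.56915 →hi
  mid=-1.98365 |R|=0.98379 →hi
  mid=-2.28954 |R|=1.33145 →lo
  mid=-2.13659 |R|=1.14592 →lo
  mid=-2.06012 |R|=1.06193 →lo
  mid=-2.02189 |R|=1.02213 →lo
  mid=-2.00277 |R|=1.00277 →lo
  ...
  [-2.00008,-1.99993] ⇒ x*=-2.0000
Interval (-2.0000, 0).

(-2.0000, 0).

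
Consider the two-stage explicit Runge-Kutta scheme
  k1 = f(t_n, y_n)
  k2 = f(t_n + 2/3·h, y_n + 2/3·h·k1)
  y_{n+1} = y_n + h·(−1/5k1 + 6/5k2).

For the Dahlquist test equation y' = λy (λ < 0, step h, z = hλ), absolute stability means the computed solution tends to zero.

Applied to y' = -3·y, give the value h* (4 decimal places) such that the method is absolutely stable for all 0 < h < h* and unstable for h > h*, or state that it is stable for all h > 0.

(-1.2500,0); λ=-3 ⇒ h* = (5/4)/3 = 0.4167.

Set f=λy, z=hλ:
  k1=λy_n ⇒ h·k1=z·y_n;  k2=λ(1+2/3z)y_n ⇒ h·k2=z(1+2/3z)y_n
  y_{n+1}/y_n = 1 − 1/5z + 6/5z(1+2/3z) = 1 + z + 4/5z²
  ⇒ R(z) = 1 + z + 4/5z².

Find x<0 with |R(x)|<1.
x=-1.7: |R|=1.6120
R=1: x+4/5x²=0 ⇒ x=−5/4=-1.2500; min R=1−1/(4·4/5)=0.6875>−1
Confirm numerically:
  x=-1.133: |R|=0.89395 <1
  x=-0.962: |R|=0.77836 <1
  x=-0.618: |R|=0.68754 <1
  x=-0.546: |R|=0.69249 <1
  x=-1.799: |R|=1.79012 >1
  x=-1.583: |R|=1.42171 >1
  x=-1.455: |R|=1.23862 >1
So |R|<1 on (-1.2500, 0).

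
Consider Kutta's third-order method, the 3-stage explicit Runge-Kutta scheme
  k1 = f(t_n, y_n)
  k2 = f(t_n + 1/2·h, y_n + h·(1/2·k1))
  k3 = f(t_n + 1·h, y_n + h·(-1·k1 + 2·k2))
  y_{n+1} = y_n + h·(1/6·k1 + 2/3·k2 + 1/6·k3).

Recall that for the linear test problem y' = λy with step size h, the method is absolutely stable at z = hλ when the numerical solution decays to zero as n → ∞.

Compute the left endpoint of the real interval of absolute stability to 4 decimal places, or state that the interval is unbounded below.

z* = -2.5127.

Test eqn y'=λy, z=hλ:
  order 3, 3-stage ⇒ R(z)=1+z+z^2/2+z^3/6
  (e.g. R(-0.94)=0.36337, |R|=0.36337)

Boundary: |R(x)|=1, x<0.
x=-0.94: |R|=0.3634
|R(-1.22)|=0.2216 |R(-0.65)|=0.5155 |R(-0.62)|=0.5325
Bisect:
  x_lo=-2.8367 |R|=1.6177  x_hi=-0.0574 |R|=0.9442
  mid=-1.44707 |R|=0.09491 →hi
  mid=-2.14188 |R|=0.48575 →hi
  mid=-2.48928 |R|=0.96184 →hi
  mid=-2.66299 |R|=1.26466 →lo
  mid=-2.57613 |R|=1.10731 →lo
  mid=-2.53271 |R|=1.03313 →lo
  mid=-2.51100 |R|=0.99713 →hi
  mid=-2.52185 |R|=1.01504 →lo
  ...
  [-2.51286,-2.51269] ⇒ x*=-2.5127
Interval (-2.5127, 0).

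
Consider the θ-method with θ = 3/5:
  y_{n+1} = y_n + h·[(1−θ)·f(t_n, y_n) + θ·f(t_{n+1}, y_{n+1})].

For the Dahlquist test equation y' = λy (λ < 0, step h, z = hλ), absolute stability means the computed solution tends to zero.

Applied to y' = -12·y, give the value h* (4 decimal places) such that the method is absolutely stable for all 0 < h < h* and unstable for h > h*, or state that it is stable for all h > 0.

(−∞, 0) — no finite endpoint. Any h>0 works for λ=-12.

Test eqn y'=λy, z=hλ:
  y_{n+1} = y_n + z·[2/5·y_n + 3/5·y_{n+1}] ⇒ (1 − 3/5z)y_{n+1} = (1 + 2/5z)y_n
  so R(z) = (1 + 2/5z)/(1 − 3/5z).

Boundary: |R(x)|=1, x<0.
x=-1.2: |R|=0.3023
x=-2: |R|=0.0909
x=-10: |R|=0.4286
x=-100: |R|=0.6393
θ=3/5≥1/2 ⇒ |1+2/5x|<|1−3/5x| ∀x<0 ⇒ stable on all of ℝ⁻.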